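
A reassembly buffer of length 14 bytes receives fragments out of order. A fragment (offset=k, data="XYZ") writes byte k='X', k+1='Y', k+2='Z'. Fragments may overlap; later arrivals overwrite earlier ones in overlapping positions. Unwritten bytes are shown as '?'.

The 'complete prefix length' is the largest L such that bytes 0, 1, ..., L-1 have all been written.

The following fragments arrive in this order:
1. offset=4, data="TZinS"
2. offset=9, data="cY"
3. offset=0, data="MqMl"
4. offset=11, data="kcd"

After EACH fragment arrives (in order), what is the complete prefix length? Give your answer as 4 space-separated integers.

Answer: 0 0 11 14

Derivation:
Fragment 1: offset=4 data="TZinS" -> buffer=????TZinS????? -> prefix_len=0
Fragment 2: offset=9 data="cY" -> buffer=????TZinScY??? -> prefix_len=0
Fragment 3: offset=0 data="MqMl" -> buffer=MqMlTZinScY??? -> prefix_len=11
Fragment 4: offset=11 data="kcd" -> buffer=MqMlTZinScYkcd -> prefix_len=14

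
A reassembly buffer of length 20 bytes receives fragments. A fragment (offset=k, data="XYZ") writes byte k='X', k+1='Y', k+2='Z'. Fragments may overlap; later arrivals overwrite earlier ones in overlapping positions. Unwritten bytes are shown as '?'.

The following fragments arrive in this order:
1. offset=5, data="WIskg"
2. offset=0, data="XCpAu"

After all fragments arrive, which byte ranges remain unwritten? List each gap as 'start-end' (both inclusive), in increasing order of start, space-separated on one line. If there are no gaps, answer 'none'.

Fragment 1: offset=5 len=5
Fragment 2: offset=0 len=5
Gaps: 10-19

Answer: 10-19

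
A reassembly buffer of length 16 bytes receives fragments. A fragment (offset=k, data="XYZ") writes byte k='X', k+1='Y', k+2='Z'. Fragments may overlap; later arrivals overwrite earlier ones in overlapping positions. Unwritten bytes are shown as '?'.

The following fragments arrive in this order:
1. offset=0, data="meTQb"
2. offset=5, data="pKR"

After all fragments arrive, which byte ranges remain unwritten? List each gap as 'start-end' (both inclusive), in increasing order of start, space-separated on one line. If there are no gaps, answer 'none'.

Answer: 8-15

Derivation:
Fragment 1: offset=0 len=5
Fragment 2: offset=5 len=3
Gaps: 8-15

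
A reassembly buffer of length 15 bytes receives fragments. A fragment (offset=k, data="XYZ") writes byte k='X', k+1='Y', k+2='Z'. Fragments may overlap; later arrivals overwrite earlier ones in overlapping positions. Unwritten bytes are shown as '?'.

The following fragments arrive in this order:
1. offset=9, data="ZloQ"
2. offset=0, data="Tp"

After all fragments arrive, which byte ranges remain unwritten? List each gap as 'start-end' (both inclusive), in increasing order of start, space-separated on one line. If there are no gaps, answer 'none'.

Fragment 1: offset=9 len=4
Fragment 2: offset=0 len=2
Gaps: 2-8 13-14

Answer: 2-8 13-14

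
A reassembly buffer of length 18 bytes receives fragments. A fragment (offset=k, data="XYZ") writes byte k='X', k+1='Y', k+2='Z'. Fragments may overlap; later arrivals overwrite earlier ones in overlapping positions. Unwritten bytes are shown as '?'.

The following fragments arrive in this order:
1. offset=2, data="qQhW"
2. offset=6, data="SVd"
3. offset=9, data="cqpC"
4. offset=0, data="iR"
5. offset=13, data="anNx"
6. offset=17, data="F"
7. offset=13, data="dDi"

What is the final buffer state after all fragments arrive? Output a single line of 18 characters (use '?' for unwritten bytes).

Answer: iRqQhWSVdcqpCdDixF

Derivation:
Fragment 1: offset=2 data="qQhW" -> buffer=??qQhW????????????
Fragment 2: offset=6 data="SVd" -> buffer=??qQhWSVd?????????
Fragment 3: offset=9 data="cqpC" -> buffer=??qQhWSVdcqpC?????
Fragment 4: offset=0 data="iR" -> buffer=iRqQhWSVdcqpC?????
Fragment 5: offset=13 data="anNx" -> buffer=iRqQhWSVdcqpCanNx?
Fragment 6: offset=17 data="F" -> buffer=iRqQhWSVdcqpCanNxF
Fragment 7: offset=13 data="dDi" -> buffer=iRqQhWSVdcqpCdDixF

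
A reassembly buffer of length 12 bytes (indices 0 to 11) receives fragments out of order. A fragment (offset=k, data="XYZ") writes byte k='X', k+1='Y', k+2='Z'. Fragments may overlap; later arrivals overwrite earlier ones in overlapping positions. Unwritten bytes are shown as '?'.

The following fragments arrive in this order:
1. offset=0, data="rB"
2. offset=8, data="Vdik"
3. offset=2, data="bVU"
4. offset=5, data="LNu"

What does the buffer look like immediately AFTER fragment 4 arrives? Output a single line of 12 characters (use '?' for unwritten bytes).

Answer: rBbVULNuVdik

Derivation:
Fragment 1: offset=0 data="rB" -> buffer=rB??????????
Fragment 2: offset=8 data="Vdik" -> buffer=rB??????Vdik
Fragment 3: offset=2 data="bVU" -> buffer=rBbVU???Vdik
Fragment 4: offset=5 data="LNu" -> buffer=rBbVULNuVdik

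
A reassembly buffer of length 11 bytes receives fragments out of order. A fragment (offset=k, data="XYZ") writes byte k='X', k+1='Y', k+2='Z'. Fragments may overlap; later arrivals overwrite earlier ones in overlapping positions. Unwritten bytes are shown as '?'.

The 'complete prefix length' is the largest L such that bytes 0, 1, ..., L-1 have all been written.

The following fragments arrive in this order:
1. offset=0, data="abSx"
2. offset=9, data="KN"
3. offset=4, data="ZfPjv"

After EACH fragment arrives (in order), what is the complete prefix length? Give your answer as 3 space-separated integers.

Fragment 1: offset=0 data="abSx" -> buffer=abSx??????? -> prefix_len=4
Fragment 2: offset=9 data="KN" -> buffer=abSx?????KN -> prefix_len=4
Fragment 3: offset=4 data="ZfPjv" -> buffer=abSxZfPjvKN -> prefix_len=11

Answer: 4 4 11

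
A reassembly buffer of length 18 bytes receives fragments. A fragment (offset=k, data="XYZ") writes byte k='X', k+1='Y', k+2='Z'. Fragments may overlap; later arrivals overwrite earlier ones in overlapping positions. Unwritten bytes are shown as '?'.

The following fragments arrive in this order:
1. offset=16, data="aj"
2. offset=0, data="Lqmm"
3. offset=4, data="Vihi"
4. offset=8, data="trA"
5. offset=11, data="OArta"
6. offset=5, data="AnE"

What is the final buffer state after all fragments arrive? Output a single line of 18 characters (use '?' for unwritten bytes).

Fragment 1: offset=16 data="aj" -> buffer=????????????????aj
Fragment 2: offset=0 data="Lqmm" -> buffer=Lqmm????????????aj
Fragment 3: offset=4 data="Vihi" -> buffer=LqmmVihi????????aj
Fragment 4: offset=8 data="trA" -> buffer=LqmmVihitrA?????aj
Fragment 5: offset=11 data="OArta" -> buffer=LqmmVihitrAOArtaaj
Fragment 6: offset=5 data="AnE" -> buffer=LqmmVAnEtrAOArtaaj

Answer: LqmmVAnEtrAOArtaaj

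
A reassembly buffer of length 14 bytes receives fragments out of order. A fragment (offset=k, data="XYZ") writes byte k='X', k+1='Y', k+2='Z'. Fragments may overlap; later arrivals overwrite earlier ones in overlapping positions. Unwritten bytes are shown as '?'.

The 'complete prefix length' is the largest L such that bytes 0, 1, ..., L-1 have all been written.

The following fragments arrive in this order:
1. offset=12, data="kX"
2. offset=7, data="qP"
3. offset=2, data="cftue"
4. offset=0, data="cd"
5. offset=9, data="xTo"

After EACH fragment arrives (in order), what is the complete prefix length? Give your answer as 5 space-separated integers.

Fragment 1: offset=12 data="kX" -> buffer=????????????kX -> prefix_len=0
Fragment 2: offset=7 data="qP" -> buffer=???????qP???kX -> prefix_len=0
Fragment 3: offset=2 data="cftue" -> buffer=??cftueqP???kX -> prefix_len=0
Fragment 4: offset=0 data="cd" -> buffer=cdcftueqP???kX -> prefix_len=9
Fragment 5: offset=9 data="xTo" -> buffer=cdcftueqPxTokX -> prefix_len=14

Answer: 0 0 0 9 14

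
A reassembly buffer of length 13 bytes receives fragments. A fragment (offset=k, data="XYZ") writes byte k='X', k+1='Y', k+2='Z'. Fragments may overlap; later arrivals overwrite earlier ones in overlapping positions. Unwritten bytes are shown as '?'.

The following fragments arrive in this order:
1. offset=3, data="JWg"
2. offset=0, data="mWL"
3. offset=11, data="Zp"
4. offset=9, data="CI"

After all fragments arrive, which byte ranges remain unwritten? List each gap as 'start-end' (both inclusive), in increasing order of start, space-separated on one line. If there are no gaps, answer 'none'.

Answer: 6-8

Derivation:
Fragment 1: offset=3 len=3
Fragment 2: offset=0 len=3
Fragment 3: offset=11 len=2
Fragment 4: offset=9 len=2
Gaps: 6-8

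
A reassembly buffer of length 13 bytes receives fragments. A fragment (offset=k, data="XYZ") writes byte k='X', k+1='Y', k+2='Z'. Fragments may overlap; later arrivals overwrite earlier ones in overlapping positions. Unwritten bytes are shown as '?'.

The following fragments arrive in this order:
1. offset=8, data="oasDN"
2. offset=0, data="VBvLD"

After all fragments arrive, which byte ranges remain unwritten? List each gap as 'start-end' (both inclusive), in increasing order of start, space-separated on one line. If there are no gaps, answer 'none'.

Fragment 1: offset=8 len=5
Fragment 2: offset=0 len=5
Gaps: 5-7

Answer: 5-7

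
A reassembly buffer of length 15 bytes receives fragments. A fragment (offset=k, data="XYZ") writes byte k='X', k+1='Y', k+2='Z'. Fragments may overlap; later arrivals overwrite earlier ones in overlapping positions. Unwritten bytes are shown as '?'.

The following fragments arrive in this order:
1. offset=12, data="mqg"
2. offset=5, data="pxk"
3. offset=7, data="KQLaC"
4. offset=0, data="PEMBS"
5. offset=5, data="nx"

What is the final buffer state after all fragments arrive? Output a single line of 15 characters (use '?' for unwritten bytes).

Fragment 1: offset=12 data="mqg" -> buffer=????????????mqg
Fragment 2: offset=5 data="pxk" -> buffer=?????pxk????mqg
Fragment 3: offset=7 data="KQLaC" -> buffer=?????pxKQLaCmqg
Fragment 4: offset=0 data="PEMBS" -> buffer=PEMBSpxKQLaCmqg
Fragment 5: offset=5 data="nx" -> buffer=PEMBSnxKQLaCmqg

Answer: PEMBSnxKQLaCmqg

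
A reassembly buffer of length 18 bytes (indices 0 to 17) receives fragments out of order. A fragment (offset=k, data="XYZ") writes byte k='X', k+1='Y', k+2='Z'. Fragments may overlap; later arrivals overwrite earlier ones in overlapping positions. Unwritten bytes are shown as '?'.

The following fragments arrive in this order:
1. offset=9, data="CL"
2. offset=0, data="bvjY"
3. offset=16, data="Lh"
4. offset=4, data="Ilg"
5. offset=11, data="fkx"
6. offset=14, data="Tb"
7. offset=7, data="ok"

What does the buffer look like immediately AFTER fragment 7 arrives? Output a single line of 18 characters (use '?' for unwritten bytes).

Answer: bvjYIlgokCLfkxTbLh

Derivation:
Fragment 1: offset=9 data="CL" -> buffer=?????????CL???????
Fragment 2: offset=0 data="bvjY" -> buffer=bvjY?????CL???????
Fragment 3: offset=16 data="Lh" -> buffer=bvjY?????CL?????Lh
Fragment 4: offset=4 data="Ilg" -> buffer=bvjYIlg??CL?????Lh
Fragment 5: offset=11 data="fkx" -> buffer=bvjYIlg??CLfkx??Lh
Fragment 6: offset=14 data="Tb" -> buffer=bvjYIlg??CLfkxTbLh
Fragment 7: offset=7 data="ok" -> buffer=bvjYIlgokCLfkxTbLh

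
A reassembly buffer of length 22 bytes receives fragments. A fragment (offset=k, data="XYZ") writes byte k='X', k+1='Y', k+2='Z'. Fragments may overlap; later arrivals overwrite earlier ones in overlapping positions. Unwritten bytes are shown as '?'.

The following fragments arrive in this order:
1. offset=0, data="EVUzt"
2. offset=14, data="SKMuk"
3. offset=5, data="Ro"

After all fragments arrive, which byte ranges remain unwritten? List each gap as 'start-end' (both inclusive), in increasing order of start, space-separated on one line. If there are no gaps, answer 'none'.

Fragment 1: offset=0 len=5
Fragment 2: offset=14 len=5
Fragment 3: offset=5 len=2
Gaps: 7-13 19-21

Answer: 7-13 19-21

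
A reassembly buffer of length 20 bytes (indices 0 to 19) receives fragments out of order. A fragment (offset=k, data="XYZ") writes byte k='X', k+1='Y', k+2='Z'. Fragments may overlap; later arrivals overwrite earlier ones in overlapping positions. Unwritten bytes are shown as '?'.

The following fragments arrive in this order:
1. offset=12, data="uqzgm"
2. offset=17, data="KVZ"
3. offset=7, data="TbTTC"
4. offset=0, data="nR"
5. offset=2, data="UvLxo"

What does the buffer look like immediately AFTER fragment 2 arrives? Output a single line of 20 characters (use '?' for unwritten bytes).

Answer: ????????????uqzgmKVZ

Derivation:
Fragment 1: offset=12 data="uqzgm" -> buffer=????????????uqzgm???
Fragment 2: offset=17 data="KVZ" -> buffer=????????????uqzgmKVZ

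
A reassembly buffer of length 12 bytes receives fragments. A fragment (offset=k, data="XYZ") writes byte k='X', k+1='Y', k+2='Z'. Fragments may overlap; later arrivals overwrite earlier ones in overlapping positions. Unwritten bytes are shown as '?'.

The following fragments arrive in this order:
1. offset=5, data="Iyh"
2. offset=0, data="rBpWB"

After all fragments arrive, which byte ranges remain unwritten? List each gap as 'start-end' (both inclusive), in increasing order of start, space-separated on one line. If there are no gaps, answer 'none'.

Fragment 1: offset=5 len=3
Fragment 2: offset=0 len=5
Gaps: 8-11

Answer: 8-11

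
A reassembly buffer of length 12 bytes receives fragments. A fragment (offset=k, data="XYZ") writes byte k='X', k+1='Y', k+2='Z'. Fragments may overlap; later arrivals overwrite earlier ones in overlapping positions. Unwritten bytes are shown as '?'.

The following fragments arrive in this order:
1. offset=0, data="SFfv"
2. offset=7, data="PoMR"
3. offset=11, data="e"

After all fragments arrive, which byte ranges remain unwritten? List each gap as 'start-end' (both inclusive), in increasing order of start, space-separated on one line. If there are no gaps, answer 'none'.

Fragment 1: offset=0 len=4
Fragment 2: offset=7 len=4
Fragment 3: offset=11 len=1
Gaps: 4-6

Answer: 4-6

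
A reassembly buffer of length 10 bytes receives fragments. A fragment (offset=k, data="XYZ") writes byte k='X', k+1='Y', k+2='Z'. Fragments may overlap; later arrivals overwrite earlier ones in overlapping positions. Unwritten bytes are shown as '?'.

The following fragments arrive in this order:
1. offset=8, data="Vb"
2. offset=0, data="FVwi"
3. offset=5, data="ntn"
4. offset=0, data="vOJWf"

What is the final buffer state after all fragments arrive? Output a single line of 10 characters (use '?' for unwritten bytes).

Fragment 1: offset=8 data="Vb" -> buffer=????????Vb
Fragment 2: offset=0 data="FVwi" -> buffer=FVwi????Vb
Fragment 3: offset=5 data="ntn" -> buffer=FVwi?ntnVb
Fragment 4: offset=0 data="vOJWf" -> buffer=vOJWfntnVb

Answer: vOJWfntnVb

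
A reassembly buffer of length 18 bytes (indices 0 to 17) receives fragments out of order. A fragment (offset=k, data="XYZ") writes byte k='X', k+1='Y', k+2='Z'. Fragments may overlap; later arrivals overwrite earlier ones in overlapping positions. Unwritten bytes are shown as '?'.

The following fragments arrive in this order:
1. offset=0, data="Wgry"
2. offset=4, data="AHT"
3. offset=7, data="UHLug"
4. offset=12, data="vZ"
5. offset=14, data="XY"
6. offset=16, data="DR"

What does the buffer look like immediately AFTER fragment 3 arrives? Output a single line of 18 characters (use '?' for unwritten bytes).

Fragment 1: offset=0 data="Wgry" -> buffer=Wgry??????????????
Fragment 2: offset=4 data="AHT" -> buffer=WgryAHT???????????
Fragment 3: offset=7 data="UHLug" -> buffer=WgryAHTUHLug??????

Answer: WgryAHTUHLug??????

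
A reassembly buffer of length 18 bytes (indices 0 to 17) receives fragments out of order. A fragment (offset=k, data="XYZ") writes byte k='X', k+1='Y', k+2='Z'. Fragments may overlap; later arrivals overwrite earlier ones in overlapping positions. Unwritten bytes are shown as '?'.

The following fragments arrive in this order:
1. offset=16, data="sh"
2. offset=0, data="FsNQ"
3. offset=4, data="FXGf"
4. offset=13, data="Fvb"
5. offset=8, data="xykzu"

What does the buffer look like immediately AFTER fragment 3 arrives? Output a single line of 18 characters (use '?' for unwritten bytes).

Fragment 1: offset=16 data="sh" -> buffer=????????????????sh
Fragment 2: offset=0 data="FsNQ" -> buffer=FsNQ????????????sh
Fragment 3: offset=4 data="FXGf" -> buffer=FsNQFXGf????????sh

Answer: FsNQFXGf????????sh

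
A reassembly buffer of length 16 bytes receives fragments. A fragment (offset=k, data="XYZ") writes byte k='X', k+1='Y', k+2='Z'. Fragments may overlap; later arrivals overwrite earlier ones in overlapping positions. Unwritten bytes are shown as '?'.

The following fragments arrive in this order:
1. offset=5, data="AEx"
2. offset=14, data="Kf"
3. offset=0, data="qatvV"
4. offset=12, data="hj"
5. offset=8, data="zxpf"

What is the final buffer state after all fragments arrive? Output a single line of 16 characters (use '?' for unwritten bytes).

Fragment 1: offset=5 data="AEx" -> buffer=?????AEx????????
Fragment 2: offset=14 data="Kf" -> buffer=?????AEx??????Kf
Fragment 3: offset=0 data="qatvV" -> buffer=qatvVAEx??????Kf
Fragment 4: offset=12 data="hj" -> buffer=qatvVAEx????hjKf
Fragment 5: offset=8 data="zxpf" -> buffer=qatvVAExzxpfhjKf

Answer: qatvVAExzxpfhjKf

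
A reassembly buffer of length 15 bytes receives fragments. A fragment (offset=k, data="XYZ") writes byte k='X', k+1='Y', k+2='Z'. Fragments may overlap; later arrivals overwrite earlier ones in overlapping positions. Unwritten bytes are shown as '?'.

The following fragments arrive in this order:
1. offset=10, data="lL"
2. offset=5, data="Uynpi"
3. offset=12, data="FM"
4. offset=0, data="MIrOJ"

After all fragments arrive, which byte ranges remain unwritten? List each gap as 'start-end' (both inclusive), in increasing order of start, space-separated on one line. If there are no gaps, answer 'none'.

Fragment 1: offset=10 len=2
Fragment 2: offset=5 len=5
Fragment 3: offset=12 len=2
Fragment 4: offset=0 len=5
Gaps: 14-14

Answer: 14-14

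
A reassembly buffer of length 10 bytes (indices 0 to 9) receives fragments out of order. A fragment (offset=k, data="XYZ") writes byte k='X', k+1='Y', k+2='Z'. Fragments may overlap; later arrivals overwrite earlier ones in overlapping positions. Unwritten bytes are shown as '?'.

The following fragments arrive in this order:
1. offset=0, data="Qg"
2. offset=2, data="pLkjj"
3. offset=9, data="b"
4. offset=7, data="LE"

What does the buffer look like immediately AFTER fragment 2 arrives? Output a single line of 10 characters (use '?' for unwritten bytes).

Answer: QgpLkjj???

Derivation:
Fragment 1: offset=0 data="Qg" -> buffer=Qg????????
Fragment 2: offset=2 data="pLkjj" -> buffer=QgpLkjj???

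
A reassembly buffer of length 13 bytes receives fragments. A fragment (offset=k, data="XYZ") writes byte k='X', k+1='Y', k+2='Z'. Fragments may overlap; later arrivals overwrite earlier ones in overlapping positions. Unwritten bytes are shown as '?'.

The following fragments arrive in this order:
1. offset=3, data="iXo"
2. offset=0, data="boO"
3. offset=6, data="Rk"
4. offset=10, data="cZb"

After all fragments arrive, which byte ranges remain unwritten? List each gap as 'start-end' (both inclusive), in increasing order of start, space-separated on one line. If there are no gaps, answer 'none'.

Answer: 8-9

Derivation:
Fragment 1: offset=3 len=3
Fragment 2: offset=0 len=3
Fragment 3: offset=6 len=2
Fragment 4: offset=10 len=3
Gaps: 8-9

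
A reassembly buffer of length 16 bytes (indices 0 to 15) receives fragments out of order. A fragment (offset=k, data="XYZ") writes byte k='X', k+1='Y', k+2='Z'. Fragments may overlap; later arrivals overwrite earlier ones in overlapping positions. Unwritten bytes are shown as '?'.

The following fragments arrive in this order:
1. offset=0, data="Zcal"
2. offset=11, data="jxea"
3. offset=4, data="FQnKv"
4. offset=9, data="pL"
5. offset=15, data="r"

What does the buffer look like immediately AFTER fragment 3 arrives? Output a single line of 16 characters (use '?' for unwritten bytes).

Fragment 1: offset=0 data="Zcal" -> buffer=Zcal????????????
Fragment 2: offset=11 data="jxea" -> buffer=Zcal???????jxea?
Fragment 3: offset=4 data="FQnKv" -> buffer=ZcalFQnKv??jxea?

Answer: ZcalFQnKv??jxea?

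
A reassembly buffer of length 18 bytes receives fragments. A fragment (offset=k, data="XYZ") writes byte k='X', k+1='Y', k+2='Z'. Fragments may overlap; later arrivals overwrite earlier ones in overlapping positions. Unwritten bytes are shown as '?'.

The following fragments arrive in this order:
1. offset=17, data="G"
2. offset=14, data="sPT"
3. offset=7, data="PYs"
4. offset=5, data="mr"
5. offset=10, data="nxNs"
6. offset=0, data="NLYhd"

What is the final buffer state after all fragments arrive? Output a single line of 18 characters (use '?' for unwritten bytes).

Answer: NLYhdmrPYsnxNssPTG

Derivation:
Fragment 1: offset=17 data="G" -> buffer=?????????????????G
Fragment 2: offset=14 data="sPT" -> buffer=??????????????sPTG
Fragment 3: offset=7 data="PYs" -> buffer=???????PYs????sPTG
Fragment 4: offset=5 data="mr" -> buffer=?????mrPYs????sPTG
Fragment 5: offset=10 data="nxNs" -> buffer=?????mrPYsnxNssPTG
Fragment 6: offset=0 data="NLYhd" -> buffer=NLYhdmrPYsnxNssPTG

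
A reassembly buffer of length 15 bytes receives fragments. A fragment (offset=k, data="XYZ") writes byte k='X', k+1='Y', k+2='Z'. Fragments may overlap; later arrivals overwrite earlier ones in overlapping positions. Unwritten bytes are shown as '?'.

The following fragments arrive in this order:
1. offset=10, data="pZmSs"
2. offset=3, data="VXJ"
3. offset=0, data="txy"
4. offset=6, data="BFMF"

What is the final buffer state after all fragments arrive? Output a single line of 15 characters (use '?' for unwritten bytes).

Answer: txyVXJBFMFpZmSs

Derivation:
Fragment 1: offset=10 data="pZmSs" -> buffer=??????????pZmSs
Fragment 2: offset=3 data="VXJ" -> buffer=???VXJ????pZmSs
Fragment 3: offset=0 data="txy" -> buffer=txyVXJ????pZmSs
Fragment 4: offset=6 data="BFMF" -> buffer=txyVXJBFMFpZmSs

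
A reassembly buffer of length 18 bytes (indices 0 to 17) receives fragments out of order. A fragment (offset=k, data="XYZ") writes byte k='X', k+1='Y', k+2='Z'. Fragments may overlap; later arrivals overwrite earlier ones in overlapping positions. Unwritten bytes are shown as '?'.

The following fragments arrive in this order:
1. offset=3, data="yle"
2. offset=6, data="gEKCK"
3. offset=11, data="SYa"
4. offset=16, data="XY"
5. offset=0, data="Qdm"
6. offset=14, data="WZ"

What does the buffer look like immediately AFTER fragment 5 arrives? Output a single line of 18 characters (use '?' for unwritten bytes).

Answer: QdmylegEKCKSYa??XY

Derivation:
Fragment 1: offset=3 data="yle" -> buffer=???yle????????????
Fragment 2: offset=6 data="gEKCK" -> buffer=???ylegEKCK???????
Fragment 3: offset=11 data="SYa" -> buffer=???ylegEKCKSYa????
Fragment 4: offset=16 data="XY" -> buffer=???ylegEKCKSYa??XY
Fragment 5: offset=0 data="Qdm" -> buffer=QdmylegEKCKSYa??XY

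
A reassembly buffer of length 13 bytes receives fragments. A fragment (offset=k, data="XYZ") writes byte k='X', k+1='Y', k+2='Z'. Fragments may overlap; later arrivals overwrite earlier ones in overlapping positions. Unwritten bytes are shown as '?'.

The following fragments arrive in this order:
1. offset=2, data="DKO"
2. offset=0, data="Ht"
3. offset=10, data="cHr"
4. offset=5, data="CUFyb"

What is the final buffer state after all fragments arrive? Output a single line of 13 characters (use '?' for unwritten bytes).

Answer: HtDKOCUFybcHr

Derivation:
Fragment 1: offset=2 data="DKO" -> buffer=??DKO????????
Fragment 2: offset=0 data="Ht" -> buffer=HtDKO????????
Fragment 3: offset=10 data="cHr" -> buffer=HtDKO?????cHr
Fragment 4: offset=5 data="CUFyb" -> buffer=HtDKOCUFybcHr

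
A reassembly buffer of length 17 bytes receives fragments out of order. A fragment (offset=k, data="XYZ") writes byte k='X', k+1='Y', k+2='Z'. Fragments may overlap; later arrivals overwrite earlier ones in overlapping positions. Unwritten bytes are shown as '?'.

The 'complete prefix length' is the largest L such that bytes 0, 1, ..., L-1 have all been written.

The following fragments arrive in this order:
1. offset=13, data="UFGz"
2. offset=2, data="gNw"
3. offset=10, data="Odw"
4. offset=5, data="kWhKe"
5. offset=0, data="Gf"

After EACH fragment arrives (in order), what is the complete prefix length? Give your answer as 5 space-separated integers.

Answer: 0 0 0 0 17

Derivation:
Fragment 1: offset=13 data="UFGz" -> buffer=?????????????UFGz -> prefix_len=0
Fragment 2: offset=2 data="gNw" -> buffer=??gNw????????UFGz -> prefix_len=0
Fragment 3: offset=10 data="Odw" -> buffer=??gNw?????OdwUFGz -> prefix_len=0
Fragment 4: offset=5 data="kWhKe" -> buffer=??gNwkWhKeOdwUFGz -> prefix_len=0
Fragment 5: offset=0 data="Gf" -> buffer=GfgNwkWhKeOdwUFGz -> prefix_len=17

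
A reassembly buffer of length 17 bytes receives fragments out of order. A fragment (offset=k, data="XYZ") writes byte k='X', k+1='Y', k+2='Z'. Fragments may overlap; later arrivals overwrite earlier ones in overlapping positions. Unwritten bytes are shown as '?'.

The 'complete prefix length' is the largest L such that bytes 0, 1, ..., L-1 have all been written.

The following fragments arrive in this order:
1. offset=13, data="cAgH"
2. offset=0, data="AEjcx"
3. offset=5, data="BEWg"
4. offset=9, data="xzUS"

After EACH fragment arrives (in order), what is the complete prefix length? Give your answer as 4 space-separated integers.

Answer: 0 5 9 17

Derivation:
Fragment 1: offset=13 data="cAgH" -> buffer=?????????????cAgH -> prefix_len=0
Fragment 2: offset=0 data="AEjcx" -> buffer=AEjcx????????cAgH -> prefix_len=5
Fragment 3: offset=5 data="BEWg" -> buffer=AEjcxBEWg????cAgH -> prefix_len=9
Fragment 4: offset=9 data="xzUS" -> buffer=AEjcxBEWgxzUScAgH -> prefix_len=17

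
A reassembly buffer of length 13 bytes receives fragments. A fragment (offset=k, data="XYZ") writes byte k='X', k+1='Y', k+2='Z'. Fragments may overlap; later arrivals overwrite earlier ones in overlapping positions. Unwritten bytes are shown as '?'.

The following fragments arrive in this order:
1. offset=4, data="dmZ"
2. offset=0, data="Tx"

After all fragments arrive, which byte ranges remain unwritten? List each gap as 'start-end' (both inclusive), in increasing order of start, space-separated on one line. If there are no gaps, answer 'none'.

Answer: 2-3 7-12

Derivation:
Fragment 1: offset=4 len=3
Fragment 2: offset=0 len=2
Gaps: 2-3 7-12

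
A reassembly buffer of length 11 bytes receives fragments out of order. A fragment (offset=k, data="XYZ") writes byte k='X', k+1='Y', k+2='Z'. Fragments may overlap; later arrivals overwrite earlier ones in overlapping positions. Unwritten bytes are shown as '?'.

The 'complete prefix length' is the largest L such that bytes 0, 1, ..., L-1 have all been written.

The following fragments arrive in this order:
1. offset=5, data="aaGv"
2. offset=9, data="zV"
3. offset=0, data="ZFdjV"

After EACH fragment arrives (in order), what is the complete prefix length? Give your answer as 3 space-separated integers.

Answer: 0 0 11

Derivation:
Fragment 1: offset=5 data="aaGv" -> buffer=?????aaGv?? -> prefix_len=0
Fragment 2: offset=9 data="zV" -> buffer=?????aaGvzV -> prefix_len=0
Fragment 3: offset=0 data="ZFdjV" -> buffer=ZFdjVaaGvzV -> prefix_len=11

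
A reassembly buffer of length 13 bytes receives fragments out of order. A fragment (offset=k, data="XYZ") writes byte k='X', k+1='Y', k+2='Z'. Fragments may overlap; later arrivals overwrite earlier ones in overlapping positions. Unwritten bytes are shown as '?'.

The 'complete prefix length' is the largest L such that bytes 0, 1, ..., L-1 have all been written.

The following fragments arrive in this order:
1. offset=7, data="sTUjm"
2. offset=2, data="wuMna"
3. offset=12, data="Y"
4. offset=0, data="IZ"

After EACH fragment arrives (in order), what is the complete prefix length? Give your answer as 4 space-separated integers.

Answer: 0 0 0 13

Derivation:
Fragment 1: offset=7 data="sTUjm" -> buffer=???????sTUjm? -> prefix_len=0
Fragment 2: offset=2 data="wuMna" -> buffer=??wuMnasTUjm? -> prefix_len=0
Fragment 3: offset=12 data="Y" -> buffer=??wuMnasTUjmY -> prefix_len=0
Fragment 4: offset=0 data="IZ" -> buffer=IZwuMnasTUjmY -> prefix_len=13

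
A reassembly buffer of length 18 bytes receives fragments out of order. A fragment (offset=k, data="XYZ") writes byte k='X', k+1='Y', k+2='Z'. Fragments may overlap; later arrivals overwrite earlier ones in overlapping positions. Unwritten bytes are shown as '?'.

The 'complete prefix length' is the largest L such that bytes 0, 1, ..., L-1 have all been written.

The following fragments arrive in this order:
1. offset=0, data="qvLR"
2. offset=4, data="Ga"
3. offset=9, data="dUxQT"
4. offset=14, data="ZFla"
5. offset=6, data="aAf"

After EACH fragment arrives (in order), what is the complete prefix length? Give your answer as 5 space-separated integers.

Answer: 4 6 6 6 18

Derivation:
Fragment 1: offset=0 data="qvLR" -> buffer=qvLR?????????????? -> prefix_len=4
Fragment 2: offset=4 data="Ga" -> buffer=qvLRGa???????????? -> prefix_len=6
Fragment 3: offset=9 data="dUxQT" -> buffer=qvLRGa???dUxQT???? -> prefix_len=6
Fragment 4: offset=14 data="ZFla" -> buffer=qvLRGa???dUxQTZFla -> prefix_len=6
Fragment 5: offset=6 data="aAf" -> buffer=qvLRGaaAfdUxQTZFla -> prefix_len=18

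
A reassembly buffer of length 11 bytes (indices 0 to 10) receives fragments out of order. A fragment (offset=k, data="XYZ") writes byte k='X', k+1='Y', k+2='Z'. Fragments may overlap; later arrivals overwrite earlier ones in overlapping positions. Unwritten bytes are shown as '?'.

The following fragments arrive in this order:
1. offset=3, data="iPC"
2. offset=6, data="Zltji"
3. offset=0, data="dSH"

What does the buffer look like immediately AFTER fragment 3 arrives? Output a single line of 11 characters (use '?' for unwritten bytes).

Fragment 1: offset=3 data="iPC" -> buffer=???iPC?????
Fragment 2: offset=6 data="Zltji" -> buffer=???iPCZltji
Fragment 3: offset=0 data="dSH" -> buffer=dSHiPCZltji

Answer: dSHiPCZltji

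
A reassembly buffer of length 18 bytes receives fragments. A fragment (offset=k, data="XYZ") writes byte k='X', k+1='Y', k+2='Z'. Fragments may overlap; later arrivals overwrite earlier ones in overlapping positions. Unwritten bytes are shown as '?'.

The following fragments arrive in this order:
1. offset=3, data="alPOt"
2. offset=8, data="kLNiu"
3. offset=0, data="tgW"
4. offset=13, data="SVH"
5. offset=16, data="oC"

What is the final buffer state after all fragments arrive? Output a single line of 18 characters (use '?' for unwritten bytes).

Answer: tgWalPOtkLNiuSVHoC

Derivation:
Fragment 1: offset=3 data="alPOt" -> buffer=???alPOt??????????
Fragment 2: offset=8 data="kLNiu" -> buffer=???alPOtkLNiu?????
Fragment 3: offset=0 data="tgW" -> buffer=tgWalPOtkLNiu?????
Fragment 4: offset=13 data="SVH" -> buffer=tgWalPOtkLNiuSVH??
Fragment 5: offset=16 data="oC" -> buffer=tgWalPOtkLNiuSVHoC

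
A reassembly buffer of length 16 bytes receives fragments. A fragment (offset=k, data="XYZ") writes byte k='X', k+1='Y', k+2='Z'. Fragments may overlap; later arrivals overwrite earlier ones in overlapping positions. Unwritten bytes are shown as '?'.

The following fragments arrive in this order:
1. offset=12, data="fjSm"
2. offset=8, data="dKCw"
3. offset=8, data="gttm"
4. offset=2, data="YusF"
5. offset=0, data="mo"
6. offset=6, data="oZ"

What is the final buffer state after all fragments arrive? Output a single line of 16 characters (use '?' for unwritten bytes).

Answer: moYusFoZgttmfjSm

Derivation:
Fragment 1: offset=12 data="fjSm" -> buffer=????????????fjSm
Fragment 2: offset=8 data="dKCw" -> buffer=????????dKCwfjSm
Fragment 3: offset=8 data="gttm" -> buffer=????????gttmfjSm
Fragment 4: offset=2 data="YusF" -> buffer=??YusF??gttmfjSm
Fragment 5: offset=0 data="mo" -> buffer=moYusF??gttmfjSm
Fragment 6: offset=6 data="oZ" -> buffer=moYusFoZgttmfjSm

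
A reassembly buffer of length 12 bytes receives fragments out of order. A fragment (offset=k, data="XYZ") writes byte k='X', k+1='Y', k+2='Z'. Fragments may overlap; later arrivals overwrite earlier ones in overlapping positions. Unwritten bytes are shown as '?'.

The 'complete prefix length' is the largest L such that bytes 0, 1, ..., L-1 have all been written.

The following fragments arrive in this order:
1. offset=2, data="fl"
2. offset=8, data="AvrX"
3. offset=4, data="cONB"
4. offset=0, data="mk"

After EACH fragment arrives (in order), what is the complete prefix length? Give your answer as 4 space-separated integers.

Fragment 1: offset=2 data="fl" -> buffer=??fl???????? -> prefix_len=0
Fragment 2: offset=8 data="AvrX" -> buffer=??fl????AvrX -> prefix_len=0
Fragment 3: offset=4 data="cONB" -> buffer=??flcONBAvrX -> prefix_len=0
Fragment 4: offset=0 data="mk" -> buffer=mkflcONBAvrX -> prefix_len=12

Answer: 0 0 0 12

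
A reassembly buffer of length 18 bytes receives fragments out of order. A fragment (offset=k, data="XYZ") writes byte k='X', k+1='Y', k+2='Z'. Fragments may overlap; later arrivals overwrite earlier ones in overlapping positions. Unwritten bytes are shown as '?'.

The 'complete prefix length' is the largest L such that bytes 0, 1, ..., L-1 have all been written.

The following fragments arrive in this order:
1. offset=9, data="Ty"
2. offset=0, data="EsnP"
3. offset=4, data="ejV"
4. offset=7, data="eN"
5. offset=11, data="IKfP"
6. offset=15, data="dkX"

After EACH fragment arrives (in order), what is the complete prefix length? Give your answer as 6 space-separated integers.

Fragment 1: offset=9 data="Ty" -> buffer=?????????Ty??????? -> prefix_len=0
Fragment 2: offset=0 data="EsnP" -> buffer=EsnP?????Ty??????? -> prefix_len=4
Fragment 3: offset=4 data="ejV" -> buffer=EsnPejV??Ty??????? -> prefix_len=7
Fragment 4: offset=7 data="eN" -> buffer=EsnPejVeNTy??????? -> prefix_len=11
Fragment 5: offset=11 data="IKfP" -> buffer=EsnPejVeNTyIKfP??? -> prefix_len=15
Fragment 6: offset=15 data="dkX" -> buffer=EsnPejVeNTyIKfPdkX -> prefix_len=18

Answer: 0 4 7 11 15 18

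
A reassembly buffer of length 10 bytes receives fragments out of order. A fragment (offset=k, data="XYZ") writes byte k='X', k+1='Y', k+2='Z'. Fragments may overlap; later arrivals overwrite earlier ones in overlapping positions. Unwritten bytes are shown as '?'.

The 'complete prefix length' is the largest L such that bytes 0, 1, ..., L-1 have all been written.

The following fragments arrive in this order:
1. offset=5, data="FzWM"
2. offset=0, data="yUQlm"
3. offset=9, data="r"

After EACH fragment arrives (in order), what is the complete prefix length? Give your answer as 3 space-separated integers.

Fragment 1: offset=5 data="FzWM" -> buffer=?????FzWM? -> prefix_len=0
Fragment 2: offset=0 data="yUQlm" -> buffer=yUQlmFzWM? -> prefix_len=9
Fragment 3: offset=9 data="r" -> buffer=yUQlmFzWMr -> prefix_len=10

Answer: 0 9 10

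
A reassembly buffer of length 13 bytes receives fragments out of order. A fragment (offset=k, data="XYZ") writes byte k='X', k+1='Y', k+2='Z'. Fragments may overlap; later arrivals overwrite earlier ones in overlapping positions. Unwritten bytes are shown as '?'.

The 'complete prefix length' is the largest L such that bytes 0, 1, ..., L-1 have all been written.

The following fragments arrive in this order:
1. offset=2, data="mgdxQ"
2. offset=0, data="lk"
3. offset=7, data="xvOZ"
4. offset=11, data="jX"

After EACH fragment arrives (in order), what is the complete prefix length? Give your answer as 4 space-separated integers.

Fragment 1: offset=2 data="mgdxQ" -> buffer=??mgdxQ?????? -> prefix_len=0
Fragment 2: offset=0 data="lk" -> buffer=lkmgdxQ?????? -> prefix_len=7
Fragment 3: offset=7 data="xvOZ" -> buffer=lkmgdxQxvOZ?? -> prefix_len=11
Fragment 4: offset=11 data="jX" -> buffer=lkmgdxQxvOZjX -> prefix_len=13

Answer: 0 7 11 13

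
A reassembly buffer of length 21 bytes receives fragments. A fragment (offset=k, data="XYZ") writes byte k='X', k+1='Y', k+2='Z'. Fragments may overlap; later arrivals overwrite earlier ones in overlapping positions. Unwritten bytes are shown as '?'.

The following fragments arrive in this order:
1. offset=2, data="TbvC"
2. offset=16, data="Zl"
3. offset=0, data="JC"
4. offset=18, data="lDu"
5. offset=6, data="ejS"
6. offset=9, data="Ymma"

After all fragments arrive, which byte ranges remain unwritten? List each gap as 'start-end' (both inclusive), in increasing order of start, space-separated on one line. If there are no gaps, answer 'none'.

Answer: 13-15

Derivation:
Fragment 1: offset=2 len=4
Fragment 2: offset=16 len=2
Fragment 3: offset=0 len=2
Fragment 4: offset=18 len=3
Fragment 5: offset=6 len=3
Fragment 6: offset=9 len=4
Gaps: 13-15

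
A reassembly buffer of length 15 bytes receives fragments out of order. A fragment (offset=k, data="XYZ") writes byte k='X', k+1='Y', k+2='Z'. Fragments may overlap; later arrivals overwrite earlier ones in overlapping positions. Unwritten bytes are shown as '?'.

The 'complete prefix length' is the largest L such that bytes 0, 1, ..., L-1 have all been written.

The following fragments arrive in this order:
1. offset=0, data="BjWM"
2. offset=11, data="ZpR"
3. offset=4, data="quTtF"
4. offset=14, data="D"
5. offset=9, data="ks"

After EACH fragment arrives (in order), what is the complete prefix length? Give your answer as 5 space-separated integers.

Fragment 1: offset=0 data="BjWM" -> buffer=BjWM??????????? -> prefix_len=4
Fragment 2: offset=11 data="ZpR" -> buffer=BjWM???????ZpR? -> prefix_len=4
Fragment 3: offset=4 data="quTtF" -> buffer=BjWMquTtF??ZpR? -> prefix_len=9
Fragment 4: offset=14 data="D" -> buffer=BjWMquTtF??ZpRD -> prefix_len=9
Fragment 5: offset=9 data="ks" -> buffer=BjWMquTtFksZpRD -> prefix_len=15

Answer: 4 4 9 9 15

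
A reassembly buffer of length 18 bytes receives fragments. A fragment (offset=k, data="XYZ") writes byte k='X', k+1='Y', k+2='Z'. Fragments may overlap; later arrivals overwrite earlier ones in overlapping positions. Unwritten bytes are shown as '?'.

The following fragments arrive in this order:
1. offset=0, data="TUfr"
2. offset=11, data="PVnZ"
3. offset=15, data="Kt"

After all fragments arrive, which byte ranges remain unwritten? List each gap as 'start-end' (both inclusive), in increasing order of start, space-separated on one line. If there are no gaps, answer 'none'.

Fragment 1: offset=0 len=4
Fragment 2: offset=11 len=4
Fragment 3: offset=15 len=2
Gaps: 4-10 17-17

Answer: 4-10 17-17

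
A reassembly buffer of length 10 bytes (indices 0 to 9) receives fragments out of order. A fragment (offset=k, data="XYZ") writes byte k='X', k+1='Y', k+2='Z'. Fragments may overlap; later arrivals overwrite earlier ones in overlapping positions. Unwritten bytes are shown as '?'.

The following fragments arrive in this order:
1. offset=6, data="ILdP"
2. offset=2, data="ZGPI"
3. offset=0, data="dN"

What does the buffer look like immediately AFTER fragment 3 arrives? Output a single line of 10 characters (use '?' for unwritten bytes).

Answer: dNZGPIILdP

Derivation:
Fragment 1: offset=6 data="ILdP" -> buffer=??????ILdP
Fragment 2: offset=2 data="ZGPI" -> buffer=??ZGPIILdP
Fragment 3: offset=0 data="dN" -> buffer=dNZGPIILdP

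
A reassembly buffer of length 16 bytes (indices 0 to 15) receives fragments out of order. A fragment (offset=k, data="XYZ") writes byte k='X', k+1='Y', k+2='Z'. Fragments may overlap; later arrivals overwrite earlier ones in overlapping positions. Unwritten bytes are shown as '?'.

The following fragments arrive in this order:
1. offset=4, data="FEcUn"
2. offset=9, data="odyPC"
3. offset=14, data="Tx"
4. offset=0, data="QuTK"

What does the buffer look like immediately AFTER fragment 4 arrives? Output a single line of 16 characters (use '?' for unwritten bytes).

Answer: QuTKFEcUnodyPCTx

Derivation:
Fragment 1: offset=4 data="FEcUn" -> buffer=????FEcUn???????
Fragment 2: offset=9 data="odyPC" -> buffer=????FEcUnodyPC??
Fragment 3: offset=14 data="Tx" -> buffer=????FEcUnodyPCTx
Fragment 4: offset=0 data="QuTK" -> buffer=QuTKFEcUnodyPCTx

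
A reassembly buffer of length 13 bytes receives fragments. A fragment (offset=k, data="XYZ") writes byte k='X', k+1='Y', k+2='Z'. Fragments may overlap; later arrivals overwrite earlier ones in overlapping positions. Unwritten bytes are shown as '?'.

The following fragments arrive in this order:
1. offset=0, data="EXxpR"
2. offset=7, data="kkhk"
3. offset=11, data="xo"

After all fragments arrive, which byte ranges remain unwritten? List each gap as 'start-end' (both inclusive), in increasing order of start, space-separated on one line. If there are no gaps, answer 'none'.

Answer: 5-6

Derivation:
Fragment 1: offset=0 len=5
Fragment 2: offset=7 len=4
Fragment 3: offset=11 len=2
Gaps: 5-6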